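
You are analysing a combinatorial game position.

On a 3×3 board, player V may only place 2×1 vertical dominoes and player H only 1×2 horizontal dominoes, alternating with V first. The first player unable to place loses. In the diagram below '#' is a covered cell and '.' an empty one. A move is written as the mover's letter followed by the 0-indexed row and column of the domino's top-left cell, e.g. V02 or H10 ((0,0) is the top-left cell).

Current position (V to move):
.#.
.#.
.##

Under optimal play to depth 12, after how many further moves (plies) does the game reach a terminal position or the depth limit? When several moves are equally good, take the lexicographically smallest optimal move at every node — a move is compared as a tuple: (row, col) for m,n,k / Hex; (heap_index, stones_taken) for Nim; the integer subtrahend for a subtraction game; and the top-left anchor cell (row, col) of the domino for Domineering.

PV length from [.#./.#./.##]: 1 ply

ply 1, V at .#./.#./.## | V00=+1→##./##./.##*; V02=+1→.##/.##/.##; V10=+1→.#./##./###
ply 2: ##./##./.## is terminal -1 (H); from .#./.#./.## depth 12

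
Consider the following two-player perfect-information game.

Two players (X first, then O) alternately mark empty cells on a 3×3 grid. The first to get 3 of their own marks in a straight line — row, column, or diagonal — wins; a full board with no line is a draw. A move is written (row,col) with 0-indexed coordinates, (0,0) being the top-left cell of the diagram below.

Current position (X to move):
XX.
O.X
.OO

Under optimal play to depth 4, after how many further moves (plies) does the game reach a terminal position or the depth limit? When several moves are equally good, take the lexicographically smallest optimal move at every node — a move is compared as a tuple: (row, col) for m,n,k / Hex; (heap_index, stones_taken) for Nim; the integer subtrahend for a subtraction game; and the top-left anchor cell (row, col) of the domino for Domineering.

[XX./O.X/.OO] X move#1: (0,2):+1/XXX/O.X/.OO*, (1,1):-1/XX./OXX/.OO, (2,0):+0/XX./O.X/XOO
[XXX/O.X/.OO] end (terminal -1, O#2); searched XX./O.X/.OO to 4

PV length from [XX./O.X/.OO]: 1 ply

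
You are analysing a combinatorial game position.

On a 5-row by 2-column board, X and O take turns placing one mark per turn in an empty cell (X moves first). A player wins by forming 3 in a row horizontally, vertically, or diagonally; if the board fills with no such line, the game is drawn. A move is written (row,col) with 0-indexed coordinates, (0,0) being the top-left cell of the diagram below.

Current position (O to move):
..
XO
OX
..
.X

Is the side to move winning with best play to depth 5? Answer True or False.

ply 1, O at ../XO/OX/../.X | (0,0)=-1→O./XO/OX/../.X; (0,1)=-1→.O/XO/OX/../.X; (3,0)=-1→../XO/OX/O./.X; (3,1)=+0→../XO/OX/.O/.X*; (4,0)=-1→../XO/OX/../OX
ply 2, X at ../XO/OX/.O/.X | (0,0)=+0→X./XO/OX/.O/.X*; (0,1)=+0→.X/XO/OX/.O/.X; (3,0)=+0→../XO/OX/XO/.X; (4,0)=+0→../XO/OX/.O/XX
ply 3, O at X./XO/OX/.O/.X | (0,1)=+0→XO/XO/OX/.O/.X*; (3,0)=+0→X./XO/OX/OO/.X; (4,0)=+0→X./XO/OX/.O/OX
ply 4, X at XO/XO/OX/.O/.X | (3,0)=+0→XO/XO/OX/XO/.X*; (4,0)=+0→XO/XO/OX/.O/XX
ply 5, O at XO/XO/OX/XO/.X | (4,0)=+0→XO/XO/OX/XO/OX*
ply 6: XO/XO/OX/XO/OX is terminal +0 (X); from ../XO/OX/../.X depth 5

O winning at [../XO/OX/../.X]: False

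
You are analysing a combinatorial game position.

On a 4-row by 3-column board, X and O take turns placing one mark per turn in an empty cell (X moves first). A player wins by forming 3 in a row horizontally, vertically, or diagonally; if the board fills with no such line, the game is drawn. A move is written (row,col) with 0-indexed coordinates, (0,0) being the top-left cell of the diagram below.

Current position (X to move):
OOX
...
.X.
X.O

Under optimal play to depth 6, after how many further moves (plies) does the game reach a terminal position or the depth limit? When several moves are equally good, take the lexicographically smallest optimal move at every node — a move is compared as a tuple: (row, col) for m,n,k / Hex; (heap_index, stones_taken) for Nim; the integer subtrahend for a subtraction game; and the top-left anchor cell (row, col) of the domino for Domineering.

ply 1, X at OOX/.../.X./X.O | (1,0)=+1→OOX/X../.X./X.O*; (1,1)=+1→OOX/.X./.X./X.O; (1,2)=+1→OOX/..X/.X./X.O; (2,0)=+1→OOX/.../XX./X.O; (2,2)=+1→OOX/.../.XX/X.O; (3,1)=+1→OOX/.../.X./XXO
ply 2, O at OOX/X../.X./X.O | (1,1)=-1→OOX/XO./.X./X.O*; (1,2)=-1→OOX/X.O/.X./X.O; (2,0)=-1→OOX/X../OX./X.O; (2,2)=-1→OOX/X../.XO/X.O; (3,1)=-1→OOX/X../.X./XOO
ply 3, X at OOX/XO./.X./X.O | (1,2)=+1→OOX/XOX/.X./X.O*; (2,0)=+1→OOX/XO./XX./X.O; (2,2)=+1→OOX/XO./.XX/X.O; (3,1)=-1→OOX/XO./.X./XXO
ply 4: OOX/XOX/.X./X.O is terminal -1 (O); from OOX/.../.X./X.O depth 6

PV length from [OOX/.../.X./X.O]: 3 plies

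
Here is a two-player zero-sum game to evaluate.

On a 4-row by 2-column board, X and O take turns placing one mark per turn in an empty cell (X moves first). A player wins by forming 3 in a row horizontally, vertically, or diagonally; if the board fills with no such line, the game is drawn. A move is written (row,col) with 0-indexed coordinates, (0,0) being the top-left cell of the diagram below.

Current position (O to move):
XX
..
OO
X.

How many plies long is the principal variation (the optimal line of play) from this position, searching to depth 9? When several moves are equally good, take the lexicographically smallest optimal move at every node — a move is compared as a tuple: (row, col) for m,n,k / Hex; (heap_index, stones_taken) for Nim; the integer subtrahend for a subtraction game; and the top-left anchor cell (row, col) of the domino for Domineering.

PV length from [XX/../OO/X.]: 3 plies

[XX/../OO/X.] O move#1: (1,0):+0/XX/O./OO/X.*, (1,1):+0/XX/.O/OO/X., (3,1):+0/XX/../OO/XO
[XX/O./OO/X.] X move#2: (1,1):+0/XX/OX/OO/X.*, (3,1):+0/XX/O./OO/XX
[XX/OX/OO/X.] O move#3: (3,1):+0/XX/OX/OO/XO*
[XX/OX/OO/XO] end (terminal +0, X#4); searched XX/../OO/X. to 9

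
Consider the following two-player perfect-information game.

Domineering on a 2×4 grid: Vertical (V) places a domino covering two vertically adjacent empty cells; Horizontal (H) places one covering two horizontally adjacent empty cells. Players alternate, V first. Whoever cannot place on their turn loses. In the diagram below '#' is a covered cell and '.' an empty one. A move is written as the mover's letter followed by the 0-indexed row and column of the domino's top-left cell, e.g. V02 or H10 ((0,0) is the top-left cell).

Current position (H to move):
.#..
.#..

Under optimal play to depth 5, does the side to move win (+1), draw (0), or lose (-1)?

p1 H@[.#../.#..]: H02[.###/.#..]+1* H12[.#../.###]+1
p2 V@[.###/.#..]: V00[####/##..]-1*
p3 H@[####/##..]: H12[####/####]+1*
p4 V@[####/####] terminal -1; root [.#../.#..] d5

value(.#../.#.., H) = +1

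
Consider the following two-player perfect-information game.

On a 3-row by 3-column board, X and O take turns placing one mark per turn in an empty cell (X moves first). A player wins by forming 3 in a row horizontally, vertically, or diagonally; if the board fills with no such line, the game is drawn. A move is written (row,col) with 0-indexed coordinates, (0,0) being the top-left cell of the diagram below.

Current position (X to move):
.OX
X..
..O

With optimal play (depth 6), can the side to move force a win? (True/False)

ply 1, X at .OX/X../..O | (0,0)=+0→XOX/X../..O; (1,1)=+1→.OX/XX./..O*; (1,2)=-1→.OX/X.X/..O; (2,0)=+1→.OX/X../X.O; (2,1)=+0→.OX/X../.XO
ply 2, O at .OX/XX./..O | (0,0)=-1→OOX/XX./..O*; (1,2)=-1→.OX/XXO/..O; (2,0)=-1→.OX/XX./O.O; (2,1)=-1→.OX/XX./.OO
ply 3, X at OOX/XX./..O | (1,2)=+1→OOX/XXX/..O*; (2,0)=+1→OOX/XX./X.O; (2,1)=+1→OOX/XX./.XO
ply 4: OOX/XXX/..O is terminal -1 (O); from .OX/X../..O depth 6

X winning at [.OX/X../..O]: True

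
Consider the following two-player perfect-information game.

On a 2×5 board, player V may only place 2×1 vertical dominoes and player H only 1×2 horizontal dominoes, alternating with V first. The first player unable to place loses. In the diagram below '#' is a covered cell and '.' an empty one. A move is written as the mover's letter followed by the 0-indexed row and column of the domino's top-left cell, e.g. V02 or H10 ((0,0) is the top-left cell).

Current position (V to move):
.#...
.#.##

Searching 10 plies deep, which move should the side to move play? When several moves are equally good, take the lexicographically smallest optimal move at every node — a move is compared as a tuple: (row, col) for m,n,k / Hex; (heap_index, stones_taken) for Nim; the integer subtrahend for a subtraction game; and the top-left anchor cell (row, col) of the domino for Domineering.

V's best at [.#.../.#.##]: V02

[.#.../.#.##] V move#1: V00:-1/##.../##.##, V02:+1/.##../.####*
[.##../.####] H move#2: H03:-1/.####/.####*
[.####/.####] V move#3: V00:+1/#####/#####*
[#####/#####] end (terminal -1, H#4); searched .#.../.#.## to 10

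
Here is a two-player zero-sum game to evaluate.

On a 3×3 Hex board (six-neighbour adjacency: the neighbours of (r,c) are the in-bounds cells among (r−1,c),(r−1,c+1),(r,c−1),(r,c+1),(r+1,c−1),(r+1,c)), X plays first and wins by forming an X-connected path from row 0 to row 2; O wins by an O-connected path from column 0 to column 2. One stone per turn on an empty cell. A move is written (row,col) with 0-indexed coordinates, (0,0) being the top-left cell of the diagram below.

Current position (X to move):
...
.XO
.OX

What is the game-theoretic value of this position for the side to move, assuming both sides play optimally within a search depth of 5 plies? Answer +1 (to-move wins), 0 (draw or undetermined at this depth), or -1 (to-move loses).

[.../.XO/.OX] X move#1: (0,0):-1/X../.XO/.OX, (0,1):-1/.X./.XO/.OX, (0,2):-1/..X/.XO/.OX, (1,0):-1/.../XXO/.OX, (2,0):+1/.../.XO/XOX*
[.../.XO/XOX] O move#2: (0,0):-1/O../.XO/XOX*, (0,1):-1/.O./.XO/XOX, (0,2):-1/..O/.XO/XOX, (1,0):-1/.../OXO/XOX
[O../.XO/XOX] X move#3: (0,1):+1/OX./.XO/XOX*, (0,2):+1/O.X/.XO/XOX, (1,0):+1/O../XXO/XOX
[OX./.XO/XOX] end (terminal -1, O#4); searched .../.XO/.OX to 5

value(.../.XO/.OX, X) = +1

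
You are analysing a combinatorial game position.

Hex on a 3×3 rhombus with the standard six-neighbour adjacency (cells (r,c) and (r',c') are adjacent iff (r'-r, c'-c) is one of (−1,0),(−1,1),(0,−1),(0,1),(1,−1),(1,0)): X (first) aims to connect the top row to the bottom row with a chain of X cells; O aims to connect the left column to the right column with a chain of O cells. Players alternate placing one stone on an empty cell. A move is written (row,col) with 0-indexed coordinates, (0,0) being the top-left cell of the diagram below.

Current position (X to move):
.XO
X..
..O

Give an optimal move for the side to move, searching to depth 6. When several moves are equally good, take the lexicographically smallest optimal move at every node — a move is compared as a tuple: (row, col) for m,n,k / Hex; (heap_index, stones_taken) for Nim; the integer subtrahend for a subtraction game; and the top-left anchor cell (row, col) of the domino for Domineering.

p1 X@[.XO/X../..O]: (0,0)[XXO/X../..O]-1 (1,1)[.XO/XX./..O]+1* (1,2)[.XO/X.X/..O]-1 (2,0)[.XO/X../X.O]+1 (2,1)[.XO/X../.XO]+1
p2 O@[.XO/XX./..O]: (0,0)[OXO/XX./..O]-1* (1,2)[.XO/XXO/..O]-1 (2,0)[.XO/XX./O.O]-1 (2,1)[.XO/XX./.OO]-1
p3 X@[OXO/XX./..O]: (1,2)[OXO/XXX/..O]+1* (2,0)[OXO/XX./X.O]+1 (2,1)[OXO/XX./.XO]+1
p4 O@[OXO/XXX/..O]: (2,0)[OXO/XXX/O.O]-1* (2,1)[OXO/XXX/.OO]-1
p5 X@[OXO/XXX/O.O]: (2,1)[OXO/XXX/OXO]+1*
p6 O@[OXO/XXX/OXO] terminal -1; root [.XO/X../..O] d6

X's best at [.XO/X../..O]: (1,1)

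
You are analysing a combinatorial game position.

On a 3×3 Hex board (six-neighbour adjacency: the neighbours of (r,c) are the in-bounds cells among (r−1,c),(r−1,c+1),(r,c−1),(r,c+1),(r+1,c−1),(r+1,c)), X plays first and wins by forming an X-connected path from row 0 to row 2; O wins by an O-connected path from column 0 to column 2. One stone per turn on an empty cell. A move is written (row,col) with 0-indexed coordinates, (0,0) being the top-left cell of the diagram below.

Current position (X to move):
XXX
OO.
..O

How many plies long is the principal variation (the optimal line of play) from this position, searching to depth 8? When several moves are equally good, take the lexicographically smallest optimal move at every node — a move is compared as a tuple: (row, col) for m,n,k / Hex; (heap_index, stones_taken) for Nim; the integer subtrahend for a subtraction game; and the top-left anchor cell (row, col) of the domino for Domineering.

PV length from [XXX/OO./..O]: 2 plies

[XXX/OO./..O] X move#1: (1,2):-1/XXX/OOX/..O*, (2,0):-1/XXX/OO./X.O, (2,1):-1/XXX/OO./.XO
[XXX/OOX/..O] O move#2: (2,0):-1/XXX/OOX/O.O, (2,1):+1/XXX/OOX/.OO*
[XXX/OOX/.OO] end (terminal -1, X#3); searched XXX/OO./..O to 8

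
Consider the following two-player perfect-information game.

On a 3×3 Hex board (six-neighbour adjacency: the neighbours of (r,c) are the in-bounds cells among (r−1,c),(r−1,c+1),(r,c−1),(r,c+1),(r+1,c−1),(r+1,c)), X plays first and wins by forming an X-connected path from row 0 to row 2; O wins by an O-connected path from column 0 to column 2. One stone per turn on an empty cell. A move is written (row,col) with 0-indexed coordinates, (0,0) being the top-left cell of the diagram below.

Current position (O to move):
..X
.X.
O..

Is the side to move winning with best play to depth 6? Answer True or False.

O winning at [..X/.X./O..]: True

[..X/.X./O..] O move#1: (0,0):-1/O.X/.X./O.., (0,1):-1/.OX/.X./O.., (1,0):-1/..X/OX./O.., (1,2):-1/..X/.XO/O.., (2,1):+1/..X/.X./OO.*, (2,2):-1/..X/.X./O.O
[..X/.X./OO.] X move#2: (0,0):-1/X.X/.X./OO.*, (0,1):-1/.XX/.X./OO., (1,0):-1/..X/XX./OO., (1,2):-1/..X/.XX/OO., (2,2):-1/..X/.X./OOX
[X.X/.X./OO.] O move#3: (0,1):+1/XOX/.X./OO.*, (1,0):+1/X.X/OX./OO., (1,2):+1/X.X/.XO/OO., (2,2):+1/X.X/.X./OOO
[XOX/.X./OO.] X move#4: (1,0):-1/XOX/XX./OO.*, (1,2):-1/XOX/.XX/OO., (2,2):-1/XOX/.X./OOX
[XOX/XX./OO.] O move#5: (1,2):+1/XOX/XXO/OO.*, (2,2):+1/XOX/XX./OOO
[XOX/XXO/OO.] end (terminal -1, X#6); searched ..X/.X./O.. to 6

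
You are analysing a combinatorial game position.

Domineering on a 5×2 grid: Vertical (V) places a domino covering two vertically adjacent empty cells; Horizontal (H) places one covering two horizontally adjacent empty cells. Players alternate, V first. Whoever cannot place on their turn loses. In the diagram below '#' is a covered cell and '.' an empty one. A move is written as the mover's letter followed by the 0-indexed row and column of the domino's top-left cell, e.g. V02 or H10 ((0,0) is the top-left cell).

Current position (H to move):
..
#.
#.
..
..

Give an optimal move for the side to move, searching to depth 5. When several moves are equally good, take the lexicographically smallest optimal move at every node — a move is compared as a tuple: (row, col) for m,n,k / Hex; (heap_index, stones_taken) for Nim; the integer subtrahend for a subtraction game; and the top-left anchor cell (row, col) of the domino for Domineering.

H's best at [../#./#./../..]: H30

ply 1, H at ../#./#./../.. | H00=-1→##/#./#./../..; H30=+1→../#./#./##/..*; H40=+1→../#./#./../##
ply 2, V at ../#./#./##/.. | V01=-1→.#/##/#./##/..*; V11=-1→../##/##/##/..
ply 3, H at .#/##/#./##/.. | H40=+1→.#/##/#./##/##*
ply 4: .#/##/#./##/## is terminal -1 (V); from ../#./#./../.. depth 5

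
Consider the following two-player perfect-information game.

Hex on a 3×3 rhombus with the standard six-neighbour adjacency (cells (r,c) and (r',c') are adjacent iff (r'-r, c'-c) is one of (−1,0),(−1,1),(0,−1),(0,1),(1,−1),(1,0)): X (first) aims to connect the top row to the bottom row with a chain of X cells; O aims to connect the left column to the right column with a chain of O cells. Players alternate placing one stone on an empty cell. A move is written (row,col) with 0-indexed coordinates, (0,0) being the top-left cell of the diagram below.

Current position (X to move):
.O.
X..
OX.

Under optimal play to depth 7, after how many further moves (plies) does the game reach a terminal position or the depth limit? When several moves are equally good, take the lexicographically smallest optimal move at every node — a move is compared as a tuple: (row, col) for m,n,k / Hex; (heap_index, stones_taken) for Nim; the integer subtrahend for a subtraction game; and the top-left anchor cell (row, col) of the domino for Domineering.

p1 X@[.O./X../OX.]: (0,0)[XO./X../OX.]-1 (0,2)[.OX/X../OX.]+1* (1,1)[.O./XX./OX.]+1 (1,2)[.O./X.X/OX.]-1 (2,2)[.O./X../OXX]-1
p2 O@[.OX/X../OX.]: (0,0)[OOX/X../OX.]-1* (1,1)[.OX/XO./OX.]-1 (1,2)[.OX/X.O/OX.]-1 (2,2)[.OX/X../OXO]-1
p3 X@[OOX/X../OX.]: (1,1)[OOX/XX./OX.]+1* (1,2)[OOX/X.X/OX.]+1 (2,2)[OOX/X../OXX]+1
p4 O@[OOX/XX./OX.] terminal -1; root [.O./X../OX.] d7

PV length from [.O./X../OX.]: 3 plies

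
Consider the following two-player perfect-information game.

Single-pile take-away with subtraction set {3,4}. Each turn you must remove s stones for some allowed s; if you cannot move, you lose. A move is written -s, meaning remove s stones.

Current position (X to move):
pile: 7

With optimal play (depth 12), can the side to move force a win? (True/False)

X winning at [7]: False

ply 1, X at 7 | -3=-1→4*; -4=-1→3
ply 2, O at 4 | -3=+1→1*; -4=+1→0
ply 3: 1 is terminal -1 (X); from 7 depth 12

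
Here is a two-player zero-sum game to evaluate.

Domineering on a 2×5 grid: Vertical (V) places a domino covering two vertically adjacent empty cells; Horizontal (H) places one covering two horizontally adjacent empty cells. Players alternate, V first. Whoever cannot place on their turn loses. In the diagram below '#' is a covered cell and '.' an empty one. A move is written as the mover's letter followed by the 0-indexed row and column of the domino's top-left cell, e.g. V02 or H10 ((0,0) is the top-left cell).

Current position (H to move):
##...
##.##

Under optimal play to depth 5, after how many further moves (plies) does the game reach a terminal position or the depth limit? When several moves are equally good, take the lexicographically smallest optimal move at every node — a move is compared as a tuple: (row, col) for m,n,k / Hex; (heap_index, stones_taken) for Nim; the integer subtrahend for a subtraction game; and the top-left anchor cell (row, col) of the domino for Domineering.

[##.../##.##] H move#1: H02:+1/####./##.##*, H03:-1/##.##/##.##
[####./##.##] end (terminal -1, V#2); searched ##.../##.## to 5

PV length from [##.../##.##]: 1 ply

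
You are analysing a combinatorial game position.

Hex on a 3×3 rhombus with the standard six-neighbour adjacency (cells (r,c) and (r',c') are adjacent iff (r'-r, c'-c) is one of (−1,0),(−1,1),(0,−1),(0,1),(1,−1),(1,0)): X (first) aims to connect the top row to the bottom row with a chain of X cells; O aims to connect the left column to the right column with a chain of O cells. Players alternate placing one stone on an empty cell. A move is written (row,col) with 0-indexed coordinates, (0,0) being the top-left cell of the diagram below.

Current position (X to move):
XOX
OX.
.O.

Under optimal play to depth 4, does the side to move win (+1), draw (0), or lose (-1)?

value(XOX/OX./.O., X) = +1

ply 1, X at XOX/OX./.O. | (1,2)=+1→XOX/OXX/.O.*; (2,0)=+1→XOX/OX./XO.; (2,2)=+1→XOX/OX./.OX
ply 2, O at XOX/OXX/.O. | (2,0)=-1→XOX/OXX/OO.*; (2,2)=-1→XOX/OXX/.OO
ply 3, X at XOX/OXX/OO. | (2,2)=+1→XOX/OXX/OOX*
ply 4: XOX/OXX/OOX is terminal -1 (O); from XOX/OX./.O. depth 4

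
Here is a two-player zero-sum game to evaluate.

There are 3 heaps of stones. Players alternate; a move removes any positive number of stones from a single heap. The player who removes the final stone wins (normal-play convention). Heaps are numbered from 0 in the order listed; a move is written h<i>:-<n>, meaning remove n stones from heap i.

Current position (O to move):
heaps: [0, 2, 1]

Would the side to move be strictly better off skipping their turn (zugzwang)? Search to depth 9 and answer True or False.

zugzwang((0,2,1), O) = False

[(0,2,1)] O move#1: h1:-1:+1/(0,1,1)*, h1:-2:-1/(0,0,1), h2:-1:-1/(0,2,0)
[(0,1,1)] X move#2: h1:-1:-1/(0,0,1)*, h2:-1:-1/(0,1,0)
[(0,0,1)] O move#3: h2:-1:+1/(0,0,0)*
[(0,0,0)] end (terminal -1, X#4); searched (0,2,1) to 9
suppose O passes — search the same position with X to move:
pass> [(0,2,1)] X move#1: h1:-1:+1/(0,1,1)*, h1:-2:-1/(0,0,1), h2:-1:-1/(0,2,0)
pass> [(0,1,1)] O move#2: h1:-1:-1/(0,0,1)*, h2:-1:-1/(0,1,0)
pass> [(0,0,1)] X move#3: h2:-1:+1/(0,0,0)*
pass> [(0,0,0)] end (terminal -1, O#4); searched (0,2,1) to 9
for O: play +1, pass -1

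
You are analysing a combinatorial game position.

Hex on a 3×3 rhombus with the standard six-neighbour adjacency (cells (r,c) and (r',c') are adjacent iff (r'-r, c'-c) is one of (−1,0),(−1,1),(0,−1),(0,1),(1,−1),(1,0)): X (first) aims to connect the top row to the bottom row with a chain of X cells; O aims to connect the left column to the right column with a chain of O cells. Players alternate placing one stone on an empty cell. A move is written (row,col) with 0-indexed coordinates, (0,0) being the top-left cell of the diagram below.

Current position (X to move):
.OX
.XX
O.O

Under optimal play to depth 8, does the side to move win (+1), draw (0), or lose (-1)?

ply 1, X at .OX/.XX/O.O | (0,0)=-1→XOX/.XX/O.O; (1,0)=-1→.OX/XXX/O.O; (2,1)=+1→.OX/.XX/OXO*
ply 2: .OX/.XX/OXO is terminal -1 (O); from .OX/.XX/O.O depth 8

value(.OX/.XX/O.O, X) = +1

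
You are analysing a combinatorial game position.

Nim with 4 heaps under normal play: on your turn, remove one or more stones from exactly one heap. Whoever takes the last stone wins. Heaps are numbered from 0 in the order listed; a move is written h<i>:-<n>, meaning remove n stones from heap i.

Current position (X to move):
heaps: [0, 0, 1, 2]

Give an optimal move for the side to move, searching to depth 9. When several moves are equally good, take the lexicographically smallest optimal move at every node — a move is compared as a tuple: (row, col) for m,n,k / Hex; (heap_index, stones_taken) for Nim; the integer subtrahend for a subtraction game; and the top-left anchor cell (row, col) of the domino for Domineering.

X's best at [(0,0,1,2)]: h3:-1

p1 X@[(0,0,1,2)]: h2:-1[(0,0,0,2)]-1 h3:-1[(0,0,1,1)]+1* h3:-2[(0,0,1,0)]-1
p2 O@[(0,0,1,1)]: h2:-1[(0,0,0,1)]-1* h3:-1[(0,0,1,0)]-1
p3 X@[(0,0,0,1)]: h3:-1[(0,0,0,0)]+1*
p4 O@[(0,0,0,0)] terminal -1; root [(0,0,1,2)] d9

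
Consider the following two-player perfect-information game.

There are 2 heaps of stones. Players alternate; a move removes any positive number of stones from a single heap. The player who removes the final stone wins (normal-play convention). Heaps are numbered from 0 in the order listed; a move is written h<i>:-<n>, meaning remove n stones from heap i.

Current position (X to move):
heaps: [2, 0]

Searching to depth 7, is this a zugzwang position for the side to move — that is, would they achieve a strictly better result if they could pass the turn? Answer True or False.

p1 X@[(2,0)]: h0:-1[(1,0)]-1 h0:-2[(0,0)]+1*
p2 O@[(0,0)] terminal -1; root [(2,0)] d7
pass branch (O moves first from the same position):
  | p1 O@[(2,0)]: h0:-1[(1,0)]-1 h0:-2[(0,0)]+1*
  | p2 X@[(0,0)] terminal -1; root [(2,0)] d7
X moving scores +1; X passing scores -1

zugzwang((2,0), X) = False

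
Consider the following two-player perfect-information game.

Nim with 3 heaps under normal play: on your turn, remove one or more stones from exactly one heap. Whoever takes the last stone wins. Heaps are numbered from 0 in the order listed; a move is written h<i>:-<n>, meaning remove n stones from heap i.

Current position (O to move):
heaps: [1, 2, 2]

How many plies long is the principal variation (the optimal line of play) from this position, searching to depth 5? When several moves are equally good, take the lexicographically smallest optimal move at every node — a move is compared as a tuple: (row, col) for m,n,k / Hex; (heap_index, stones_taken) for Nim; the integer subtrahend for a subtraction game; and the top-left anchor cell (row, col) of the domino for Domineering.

PV length from [(1,2,2)]: 5 plies

ply 1, O at (1,2,2) | h0:-1=+1→(0,2,2)*; h1:-1=-1→(1,1,2); h1:-2=-1→(1,0,2); h2:-1=-1→(1,2,1); h2:-2=-1→(1,2,0)
ply 2, X at (0,2,2) | h1:-1=-1→(0,1,2)*; h1:-2=-1→(0,0,2); h2:-1=-1→(0,2,1); h2:-2=-1→(0,2,0)
ply 3, O at (0,1,2) | h1:-1=-1→(0,0,2); h2:-1=+1→(0,1,1)*; h2:-2=-1→(0,1,0)
ply 4, X at (0,1,1) | h1:-1=-1→(0,0,1)*; h2:-1=-1→(0,1,0)
ply 5, O at (0,0,1) | h2:-1=+1→(0,0,0)*
ply 6: (0,0,0) is terminal -1 (X); from (1,2,2) depth 5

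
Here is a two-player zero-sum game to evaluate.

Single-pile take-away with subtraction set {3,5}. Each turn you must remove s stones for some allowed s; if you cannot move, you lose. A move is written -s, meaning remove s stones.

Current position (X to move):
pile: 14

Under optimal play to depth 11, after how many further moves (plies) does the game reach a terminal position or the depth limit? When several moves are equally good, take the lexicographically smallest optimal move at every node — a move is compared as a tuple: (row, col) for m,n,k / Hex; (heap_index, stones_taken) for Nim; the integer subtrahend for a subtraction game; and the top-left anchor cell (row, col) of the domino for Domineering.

PV length from [14]: 3 plies

[14] X move#1: -3:-1/11, -5:+1/9*
[9] O move#2: -3:-1/6*, -5:-1/4
[6] X move#3: -3:-1/3, -5:+1/1*
[1] end (terminal -1, O#4); searched 14 to 11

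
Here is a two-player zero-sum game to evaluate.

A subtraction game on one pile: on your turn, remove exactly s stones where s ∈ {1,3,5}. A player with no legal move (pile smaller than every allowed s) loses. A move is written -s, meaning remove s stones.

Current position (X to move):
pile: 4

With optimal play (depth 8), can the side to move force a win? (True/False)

ply 1, X at 4 | -1=-1→3*; -3=-1→1
ply 2, O at 3 | -1=+1→2*; -3=+1→0
ply 3, X at 2 | -1=-1→1*
ply 4, O at 1 | -1=+1→0*
ply 5: 0 is terminal -1 (X); from 4 depth 8

X winning at [4]: False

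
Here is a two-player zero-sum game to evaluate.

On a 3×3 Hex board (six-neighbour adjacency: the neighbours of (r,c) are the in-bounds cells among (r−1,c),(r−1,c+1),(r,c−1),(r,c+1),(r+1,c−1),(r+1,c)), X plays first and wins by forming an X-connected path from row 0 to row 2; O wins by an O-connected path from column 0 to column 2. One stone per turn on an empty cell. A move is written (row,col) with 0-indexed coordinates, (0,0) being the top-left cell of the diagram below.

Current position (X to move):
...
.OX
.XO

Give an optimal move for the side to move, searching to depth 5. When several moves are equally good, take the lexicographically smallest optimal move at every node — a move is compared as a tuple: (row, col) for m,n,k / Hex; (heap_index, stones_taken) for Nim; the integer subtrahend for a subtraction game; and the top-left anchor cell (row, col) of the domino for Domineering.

p1 X@[.../.OX/.XO]: (0,0)[X../.OX/.XO]-1 (0,1)[.X./.OX/.XO]-1 (0,2)[..X/.OX/.XO]+1* (1,0)[.../XOX/.XO]+1 (2,0)[.../.OX/XXO]+1
p2 O@[..X/.OX/.XO] terminal -1; root [.../.OX/.XO] d5

X's best at [.../.OX/.XO]: (0,2)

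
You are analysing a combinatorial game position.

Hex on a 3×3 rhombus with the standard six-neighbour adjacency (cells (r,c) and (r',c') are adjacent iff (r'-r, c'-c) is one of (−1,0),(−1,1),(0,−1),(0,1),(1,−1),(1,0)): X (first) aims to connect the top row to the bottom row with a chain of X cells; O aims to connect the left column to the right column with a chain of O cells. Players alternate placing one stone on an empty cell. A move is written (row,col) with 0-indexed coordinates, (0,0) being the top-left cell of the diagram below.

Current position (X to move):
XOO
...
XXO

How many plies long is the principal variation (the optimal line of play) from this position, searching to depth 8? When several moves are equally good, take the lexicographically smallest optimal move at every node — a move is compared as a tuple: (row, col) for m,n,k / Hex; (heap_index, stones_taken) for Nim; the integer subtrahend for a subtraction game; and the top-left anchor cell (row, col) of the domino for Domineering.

PV length from [XOO/.../XXO]: 1 ply

p1 X@[XOO/.../XXO]: (1,0)[XOO/X../XXO]+1* (1,1)[XOO/.X./XXO]-1 (1,2)[XOO/..X/XXO]-1
p2 O@[XOO/X../XXO] terminal -1; root [XOO/.../XXO] d8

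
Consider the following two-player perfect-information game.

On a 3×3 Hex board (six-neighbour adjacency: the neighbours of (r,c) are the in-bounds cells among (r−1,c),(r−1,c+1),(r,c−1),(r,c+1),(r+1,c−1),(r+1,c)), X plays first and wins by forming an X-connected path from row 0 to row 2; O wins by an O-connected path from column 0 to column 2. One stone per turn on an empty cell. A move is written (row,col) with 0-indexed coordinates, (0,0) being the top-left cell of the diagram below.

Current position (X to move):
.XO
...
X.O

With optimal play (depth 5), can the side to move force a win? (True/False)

X winning at [.XO/.../X.O]: True

[.XO/.../X.O] X move#1: (0,0):+1/XXO/.../X.O*, (1,0):+1/.XO/X../X.O, (1,1):+1/.XO/.X./X.O, (1,2):+1/.XO/..X/X.O, (2,1):+1/.XO/.../XXO
[XXO/.../X.O] O move#2: (1,0):-1/XXO/O../X.O*, (1,1):-1/XXO/.O./X.O, (1,2):-1/XXO/..O/X.O, (2,1):-1/XXO/.../XOO
[XXO/O../X.O] X move#3: (1,1):+1/XXO/OX./X.O*, (1,2):-1/XXO/O.X/X.O, (2,1):-1/XXO/O../XXO
[XXO/OX./X.O] end (terminal -1, O#4); searched .XO/.../X.O to 5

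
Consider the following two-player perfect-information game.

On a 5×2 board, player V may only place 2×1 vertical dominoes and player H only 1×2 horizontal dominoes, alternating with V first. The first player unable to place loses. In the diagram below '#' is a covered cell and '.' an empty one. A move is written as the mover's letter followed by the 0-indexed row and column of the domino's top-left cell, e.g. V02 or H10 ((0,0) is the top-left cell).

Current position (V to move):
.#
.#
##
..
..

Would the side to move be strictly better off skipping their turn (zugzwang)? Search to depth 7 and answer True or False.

zugzwang(.#/.#/##/../.., V) = False

p1 V@[.#/.#/##/../..]: V00[##/##/##/../..]-1 V30[.#/.#/##/#./#.]+1* V31[.#/.#/##/.#/.#]+1
p2 H@[.#/.#/##/#./#.] terminal -1; root [.#/.#/##/../..] d7
if V skipped the turn, H would face:
~ p1 H@[.#/.#/##/../..]: H30[.#/.#/##/##/..]+1* H40[.#/.#/##/../##]+1
~ p2 V@[.#/.#/##/##/..]: V00[##/##/##/##/..]-1*
~ p3 H@[##/##/##/##/..]: H40[##/##/##/##/##]+1*
~ p4 V@[##/##/##/##/##] terminal -1; root [.#/.#/##/../..] d7
compare (V): move=+1 vs pass=-1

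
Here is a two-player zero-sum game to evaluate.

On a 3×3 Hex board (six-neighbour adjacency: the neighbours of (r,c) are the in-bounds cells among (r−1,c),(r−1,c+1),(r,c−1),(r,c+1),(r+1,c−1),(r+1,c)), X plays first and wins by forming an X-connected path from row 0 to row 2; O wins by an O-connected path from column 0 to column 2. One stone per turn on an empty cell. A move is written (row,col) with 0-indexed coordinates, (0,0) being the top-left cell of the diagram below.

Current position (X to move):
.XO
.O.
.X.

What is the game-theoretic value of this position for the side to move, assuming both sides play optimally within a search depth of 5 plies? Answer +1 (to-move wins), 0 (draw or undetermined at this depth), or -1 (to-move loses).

p1 X@[.XO/.O./.X.]: (0,0)[XXO/.O./.X.]-1* (1,0)[.XO/XO./.X.]-1 (1,2)[.XO/.OX/.X.]-1 (2,0)[.XO/.O./XX.]-1 (2,2)[.XO/.O./.XX]-1
p2 O@[XXO/.O./.X.]: (1,0)[XXO/OO./.X.]+1* (1,2)[XXO/.OO/.X.]+1 (2,0)[XXO/.O./OX.]+1 (2,2)[XXO/.O./.XO]+1
p3 X@[XXO/OO./.X.] terminal -1; root [.XO/.O./.X.] d5

value(.XO/.O./.X., X) = -1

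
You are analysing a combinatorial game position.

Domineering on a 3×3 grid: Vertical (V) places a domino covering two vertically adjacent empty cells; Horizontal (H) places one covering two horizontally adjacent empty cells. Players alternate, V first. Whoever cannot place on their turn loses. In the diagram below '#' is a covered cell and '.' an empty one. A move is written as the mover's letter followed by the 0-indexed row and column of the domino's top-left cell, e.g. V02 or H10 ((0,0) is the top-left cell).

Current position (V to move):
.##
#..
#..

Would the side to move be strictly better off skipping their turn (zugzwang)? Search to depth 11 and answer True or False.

p1 V@[.##/#../#..]: V11[.##/##./##.]+1* V12[.##/#.#/#.#]+1
p2 H@[.##/##./##.] terminal -1; root [.##/#../#..] d11
pass branch (H moves first from the same position):
  | p1 H@[.##/#../#..]: H11[.##/###/#..]+1* H21[.##/#../###]+1
  | p2 V@[.##/###/#..] terminal -1; root [.##/#../#..] d11
V moving scores +1; V passing scores -1

zugzwang(.##/#../#.., V) = False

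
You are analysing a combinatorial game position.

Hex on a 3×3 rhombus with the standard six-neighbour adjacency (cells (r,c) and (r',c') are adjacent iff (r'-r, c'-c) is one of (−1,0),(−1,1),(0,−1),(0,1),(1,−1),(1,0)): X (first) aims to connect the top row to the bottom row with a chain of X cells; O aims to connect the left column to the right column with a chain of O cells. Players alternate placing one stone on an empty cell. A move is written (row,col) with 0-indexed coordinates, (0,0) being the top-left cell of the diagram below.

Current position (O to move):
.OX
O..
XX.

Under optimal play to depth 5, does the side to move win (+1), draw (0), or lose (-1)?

value(.OX/O../XX., O) = -1

p1 O@[.OX/O../XX.]: (0,0)[OOX/O../XX.]-1* (1,1)[.OX/OO./XX.]-1 (1,2)[.OX/O.O/XX.]-1 (2,2)[.OX/O../XXO]-1
p2 X@[OOX/O../XX.]: (1,1)[OOX/OX./XX.]+1* (1,2)[OOX/O.X/XX.]+1 (2,2)[OOX/O../XXX]+1
p3 O@[OOX/OX./XX.] terminal -1; root [.OX/O../XX.] d5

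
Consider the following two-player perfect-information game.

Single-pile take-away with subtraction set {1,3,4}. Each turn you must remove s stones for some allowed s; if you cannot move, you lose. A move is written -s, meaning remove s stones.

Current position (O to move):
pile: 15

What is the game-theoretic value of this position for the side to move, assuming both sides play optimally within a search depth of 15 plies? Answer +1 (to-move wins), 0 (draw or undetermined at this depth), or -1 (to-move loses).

value(15, O) = +1

p1 O@[15]: -1[14]+1* -3[12]-1 -4[11]-1
p2 X@[14]: -1[13]-1* -3[11]-1 -4[10]-1
p3 O@[13]: -1[12]-1 -3[10]-1 -4[9]+1*
p4 X@[9]: -1[8]-1* -3[6]-1 -4[5]-1
p5 O@[8]: -1[7]+1* -3[5]-1 -4[4]-1
p6 X@[7]: -1[6]-1* -3[4]-1 -4[3]-1
p7 O@[6]: -1[5]-1 -3[3]-1 -4[2]+1*
p8 X@[2]: -1[1]-1*
p9 O@[1]: -1[0]+1*
p10 X@[0] terminal -1; root [15] d15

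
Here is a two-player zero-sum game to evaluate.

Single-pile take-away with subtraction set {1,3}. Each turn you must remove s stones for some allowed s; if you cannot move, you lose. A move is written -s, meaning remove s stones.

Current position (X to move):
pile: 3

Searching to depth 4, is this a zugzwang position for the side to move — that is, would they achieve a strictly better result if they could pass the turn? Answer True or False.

p1 X@[3]: -1[2]+1* -3[0]+1
p2 O@[2]: -1[1]-1*
p3 X@[1]: -1[0]+1*
p4 O@[0] terminal -1; root [3] d4
if X skipped the turn, O would face:
~ p1 O@[3]: -1[2]+1* -3[0]+1
~ p2 X@[2]: -1[1]-1*
~ p3 O@[1]: -1[0]+1*
~ p4 X@[0] terminal -1; root [3] d4
compare (X): move=+1 vs pass=-1

zugzwang(3, X) = False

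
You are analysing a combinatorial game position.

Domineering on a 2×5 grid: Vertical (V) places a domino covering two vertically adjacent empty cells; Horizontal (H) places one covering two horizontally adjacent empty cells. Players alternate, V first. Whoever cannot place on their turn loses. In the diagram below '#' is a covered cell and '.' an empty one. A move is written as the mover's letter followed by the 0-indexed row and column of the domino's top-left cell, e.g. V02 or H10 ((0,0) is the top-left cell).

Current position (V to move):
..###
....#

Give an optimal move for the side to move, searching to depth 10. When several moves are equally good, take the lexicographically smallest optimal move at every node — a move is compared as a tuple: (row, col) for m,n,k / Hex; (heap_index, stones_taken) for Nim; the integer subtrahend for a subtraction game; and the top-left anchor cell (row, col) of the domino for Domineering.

V's best at [..###/....#]: V01

[..###/....#] V move#1: V00:-1/#.###/#...#, V01:+1/.####/.#..#*
[.####/.#..#] H move#2: H12:-1/.####/.####*
[.####/.####] V move#3: V00:+1/#####/#####*
[#####/#####] end (terminal -1, H#4); searched ..###/....# to 10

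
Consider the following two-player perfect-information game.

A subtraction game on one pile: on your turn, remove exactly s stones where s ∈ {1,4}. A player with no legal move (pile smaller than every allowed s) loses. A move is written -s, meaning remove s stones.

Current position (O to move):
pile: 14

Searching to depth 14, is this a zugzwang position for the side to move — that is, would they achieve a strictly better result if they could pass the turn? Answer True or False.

zugzwang(14, O) = False

ply 1, O at 14 | -1=-1→13; -4=+1→10*
ply 2, X at 10 | -1=-1→9*; -4=-1→6
ply 3, O at 9 | -1=-1→8; -4=+1→5*
ply 4, X at 5 | -1=-1→4*; -4=-1→1
ply 5, O at 4 | -1=-1→3; -4=+1→0*
ply 6: 0 is terminal -1 (X); from 14 depth 14
pass branch (X moves first from the same position):
  | ply 1, X at 14 | -1=-1→13; -4=+1→10*
  | ply 2, O at 10 | -1=-1→9*; -4=-1→6
  | ply 3, X at 9 | -1=-1→8; -4=+1→5*
  | ply 4, O at 5 | -1=-1→4*; -4=-1→1
  | ply 5, X at 4 | -1=-1→3; -4=+1→0*
  | ply 6: 0 is terminal -1 (O); from 14 depth 14
O moving scores +1; O passing scores -1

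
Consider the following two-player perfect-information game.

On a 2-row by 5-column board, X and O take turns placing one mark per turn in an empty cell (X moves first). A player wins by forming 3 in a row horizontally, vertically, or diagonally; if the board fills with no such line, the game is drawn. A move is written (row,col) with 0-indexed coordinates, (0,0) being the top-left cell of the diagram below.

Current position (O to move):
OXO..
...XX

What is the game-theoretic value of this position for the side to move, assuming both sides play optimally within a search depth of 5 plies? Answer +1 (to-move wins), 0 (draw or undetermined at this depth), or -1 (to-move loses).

value(OXO../...XX, O) = 0

ply 1, O at OXO../...XX | (0,3)=-1→OXOO./...XX; (0,4)=-1→OXO.O/...XX; (1,0)=-1→OXO../O..XX; (1,1)=-1→OXO../.O.XX; (1,2)=+0→OXO../..OXX*
ply 2, X at OXO../..OXX | (0,3)=+0→OXOX./..OXX*; (0,4)=+0→OXO.X/..OXX; (1,0)=+0→OXO../X.OXX; (1,1)=+0→OXO../.XOXX
ply 3, O at OXOX./..OXX | (0,4)=+0→OXOXO/..OXX*; (1,0)=+0→OXOX./O.OXX; (1,1)=+0→OXOX./.OOXX
ply 4, X at OXOXO/..OXX | (1,0)=+0→OXOXO/X.OXX*; (1,1)=+0→OXOXO/.XOXX
ply 5, O at OXOXO/X.OXX | (1,1)=+0→OXOXO/XOOXX*
ply 6: OXOXO/XOOXX is terminal +0 (X); from OXO../...XX depth 5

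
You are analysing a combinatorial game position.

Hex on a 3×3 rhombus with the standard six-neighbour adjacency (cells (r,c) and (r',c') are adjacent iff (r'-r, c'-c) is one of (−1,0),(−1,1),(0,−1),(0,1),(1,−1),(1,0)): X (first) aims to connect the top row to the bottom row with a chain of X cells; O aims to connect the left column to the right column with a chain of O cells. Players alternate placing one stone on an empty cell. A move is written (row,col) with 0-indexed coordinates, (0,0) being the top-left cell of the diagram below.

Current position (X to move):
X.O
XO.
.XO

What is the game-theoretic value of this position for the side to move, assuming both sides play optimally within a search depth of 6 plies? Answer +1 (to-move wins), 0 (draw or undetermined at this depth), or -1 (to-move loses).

value(X.O/XO./.XO, X) = +1

ply 1, X at X.O/XO./.XO | (0,1)=-1→XXO/XO./.XO; (1,2)=-1→X.O/XOX/.XO; (2,0)=+1→X.O/XO./XXO*
ply 2: X.O/XO./XXO is terminal -1 (O); from X.O/XO./.XO depth 6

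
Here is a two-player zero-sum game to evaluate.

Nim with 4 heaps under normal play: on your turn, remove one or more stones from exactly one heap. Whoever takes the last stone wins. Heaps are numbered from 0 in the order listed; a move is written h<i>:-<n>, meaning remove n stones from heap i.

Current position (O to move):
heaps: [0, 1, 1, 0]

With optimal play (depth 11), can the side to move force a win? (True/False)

O winning at [(0,1,1,0)]: False

p1 O@[(0,1,1,0)]: h1:-1[(0,0,1,0)]-1* h2:-1[(0,1,0,0)]-1
p2 X@[(0,0,1,0)]: h2:-1[(0,0,0,0)]+1*
p3 O@[(0,0,0,0)] terminal -1; root [(0,1,1,0)] d11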